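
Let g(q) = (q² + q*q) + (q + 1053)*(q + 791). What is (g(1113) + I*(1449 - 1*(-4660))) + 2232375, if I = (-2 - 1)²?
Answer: 8888958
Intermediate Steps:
I = 9 (I = (-3)² = 9)
g(q) = 2*q² + (791 + q)*(1053 + q) (g(q) = (q² + q²) + (1053 + q)*(791 + q) = 2*q² + (791 + q)*(1053 + q))
(g(1113) + I*(1449 - 1*(-4660))) + 2232375 = ((832923 + 3*1113² + 1844*1113) + 9*(1449 - 1*(-4660))) + 2232375 = ((832923 + 3*1238769 + 2052372) + 9*(1449 + 4660)) + 2232375 = ((832923 + 3716307 + 2052372) + 9*6109) + 2232375 = (6601602 + 54981) + 2232375 = 6656583 + 2232375 = 8888958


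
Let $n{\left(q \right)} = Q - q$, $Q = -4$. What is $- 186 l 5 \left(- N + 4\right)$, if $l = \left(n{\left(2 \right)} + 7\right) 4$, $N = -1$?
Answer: $-18600$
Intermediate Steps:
$n{\left(q \right)} = -4 - q$
$l = 4$ ($l = \left(\left(-4 - 2\right) + 7\right) 4 = \left(-6 + 7\right) 4 = 1 \cdot 4 = 4$)
$- 186 l 5 \left(- N + 4\right) = \left(-186\right) 4 \cdot 5 \left(\left(-1\right) \left(-1\right) + 4\right) = - 744 \cdot 5 \left(1 + 4\right) = - 744 \cdot 5 \cdot 5 = \left(-744\right) 25 = -18600$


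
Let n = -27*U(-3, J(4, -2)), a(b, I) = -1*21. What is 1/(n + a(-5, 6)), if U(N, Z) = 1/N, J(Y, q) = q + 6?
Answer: -1/12 ≈ -0.083333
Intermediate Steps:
J(Y, q) = 6 + q
a(b, I) = -21
n = 9 (n = -27/(-3) = -27*(-⅓) = 9)
1/(n + a(-5, 6)) = 1/(9 - 21) = 1/(-12) = -1/12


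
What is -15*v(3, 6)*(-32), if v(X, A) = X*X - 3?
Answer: 2880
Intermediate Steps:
v(X, A) = -3 + X² (v(X, A) = X² - 3 = -3 + X²)
-15*v(3, 6)*(-32) = -15*(-3 + 3²)*(-32) = -15*(-3 + 9)*(-32) = -15*6*(-32) = -90*(-32) = 2880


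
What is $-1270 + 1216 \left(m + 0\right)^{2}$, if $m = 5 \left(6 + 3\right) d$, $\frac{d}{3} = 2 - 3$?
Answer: $22160330$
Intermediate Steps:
$d = -3$ ($d = 3 \left(2 - 3\right) = 3 \left(-1\right) = -3$)
$m = -135$ ($m = 5 \left(6 + 3\right) \left(-3\right) = 5 \cdot 9 \left(-3\right) = 5 \left(-27\right) = -135$)
$-1270 + 1216 \left(m + 0\right)^{2} = -1270 + 1216 \left(-135 + 0\right)^{2} = -1270 + 1216 \left(-135\right)^{2} = -1270 + 1216 \cdot 18225 = -1270 + 22161600 = 22160330$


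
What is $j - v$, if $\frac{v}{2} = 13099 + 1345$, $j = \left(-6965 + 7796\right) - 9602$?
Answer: $-37659$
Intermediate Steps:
$j = -8771$ ($j = 831 - 9602 = -8771$)
$v = 28888$ ($v = 2 \left(13099 + 1345\right) = 2 \cdot 14444 = 28888$)
$j - v = -8771 - 28888 = -37659$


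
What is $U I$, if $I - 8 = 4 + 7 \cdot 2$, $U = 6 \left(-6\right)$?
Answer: $-936$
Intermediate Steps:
$U = -36$
$I = 26$ ($I = 8 + \left(4 + 7 \cdot 2\right) = 8 + \left(4 + 14\right) = 8 + 18 = 26$)
$U I = \left(-36\right) 26 = -936$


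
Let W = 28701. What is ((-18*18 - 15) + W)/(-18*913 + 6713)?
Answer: -28362/9721 ≈ -2.9176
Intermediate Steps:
((-18*18 - 15) + W)/(-18*913 + 6713) = ((-18*18 - 15) + 28701)/(-18*913 + 6713) = ((-324 - 15) + 28701)/(-16434 + 6713) = (-339 + 28701)/(-9721) = 28362*(-1/9721) = -28362/9721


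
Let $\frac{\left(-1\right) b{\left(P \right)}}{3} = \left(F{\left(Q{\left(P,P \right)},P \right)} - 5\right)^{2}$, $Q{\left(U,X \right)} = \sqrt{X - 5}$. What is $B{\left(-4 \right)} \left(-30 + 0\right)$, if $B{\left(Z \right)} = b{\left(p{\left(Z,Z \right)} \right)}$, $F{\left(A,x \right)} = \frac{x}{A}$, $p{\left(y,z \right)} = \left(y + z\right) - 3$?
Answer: $\frac{12555}{8} - 2475 i \approx 1569.4 - 2475.0 i$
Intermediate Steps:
$p{\left(y,z \right)} = -3 + y + z$
$Q{\left(U,X \right)} = \sqrt{-5 + X}$
$b{\left(P \right)} = - 3 \left(-5 + \frac{P}{\sqrt{-5 + P}}\right)^{2}$ ($b{\left(P \right)} = - 3 \left(\frac{P}{\sqrt{-5 + P}} - 5\right)^{2} = - 3 \left(-5 + \frac{P}{\sqrt{-5 + P}}\right)^{2}$)
$B{\left(Z \right)} = - \frac{3 \left(-3 - 5 \sqrt{-8 + 2 Z} + 2 Z\right)^{2}}{-8 + 2 Z}$ ($B{\left(Z \right)} = - \frac{3 \left(\left(-3 + Z + Z\right) - 5 \sqrt{-5 + \left(-3 + Z + Z\right)}\right)^{2}}{-5 + \left(-3 + Z + Z\right)} = - \frac{3 \left(\left(-3 + 2 Z\right) - 5 \sqrt{-5 + \left(-3 + 2 Z\right)}\right)^{2}}{-5 + \left(-3 + 2 Z\right)} = - \frac{3 \left(\left(-3 + 2 Z\right) - 5 \sqrt{-8 + 2 Z}\right)^{2}}{-8 + 2 Z} = - \frac{3 \left(-3 - 5 \sqrt{-8 + 2 Z} + 2 Z\right)^{2}}{-8 + 2 Z}$)
$B{\left(-4 \right)} \left(-30 + 0\right) = - \frac{3 \left(3 - -8 + 5 \sqrt{2} \sqrt{-4 - 4}\right)^{2}}{-8 + 2 \left(-4\right)} \left(-30 + 0\right) = - \frac{3 \left(3 + 8 + 5 \sqrt{2} \sqrt{-8}\right)^{2}}{-8 - 8} \left(-30\right) = - \frac{3 \left(3 + 8 + 5 \sqrt{2} \cdot 2 i \sqrt{2}\right)^{2}}{-16} \left(-30\right) = \left(-3\right) \left(- \frac{1}{16}\right) \left(3 + 8 + 20 i\right)^{2} \left(-30\right) = \left(-3\right) \left(- \frac{1}{16}\right) \left(11 + 20 i\right)^{2} \left(-30\right) = \frac{3 \left(11 + 20 i\right)^{2}}{16} \left(-30\right) = - \frac{45 \left(11 + 20 i\right)^{2}}{8}$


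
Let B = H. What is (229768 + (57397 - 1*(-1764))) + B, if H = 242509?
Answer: 531438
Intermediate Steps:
B = 242509
(229768 + (57397 - 1*(-1764))) + B = (229768 + (57397 - 1*(-1764))) + 242509 = (229768 + (57397 + 1764)) + 242509 = (229768 + 59161) + 242509 = 288929 + 242509 = 531438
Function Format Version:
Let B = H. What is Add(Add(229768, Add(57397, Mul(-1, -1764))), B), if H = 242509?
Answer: 531438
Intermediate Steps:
B = 242509
Add(Add(229768, Add(57397, Mul(-1, -1764))), B) = Add(Add(229768, Add(57397, Mul(-1, -1764))), 242509) = Add(Add(229768, Add(57397, 1764)), 242509) = Add(Add(229768, 59161), 242509) = Add(288929, 242509) = 531438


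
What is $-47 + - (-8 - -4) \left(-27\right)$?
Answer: $-155$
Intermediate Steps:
$-47 + - (-8 - -4) \left(-27\right) = -47 + - (-8 + 4) \left(-27\right) = -47 + \left(-1\right) \left(-4\right) \left(-27\right) = -47 + 4 \left(-27\right) = -47 - 108 = -155$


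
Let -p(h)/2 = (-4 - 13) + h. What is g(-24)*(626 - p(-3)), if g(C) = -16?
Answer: -9376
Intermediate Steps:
p(h) = 34 - 2*h (p(h) = -2*((-4 - 13) + h) = -2*(-17 + h) = 34 - 2*h)
g(-24)*(626 - p(-3)) = -16*(626 - (34 - 2*(-3))) = -16*(626 - (34 + 6)) = -16*(626 - 1*40) = -16*(626 - 40) = -16*586 = -9376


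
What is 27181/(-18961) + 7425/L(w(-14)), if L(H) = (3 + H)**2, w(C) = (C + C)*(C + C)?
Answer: -16694283364/11743855609 ≈ -1.4215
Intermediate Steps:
w(C) = 4*C**2 (w(C) = (2*C)*(2*C) = 4*C**2)
27181/(-18961) + 7425/L(w(-14)) = 27181/(-18961) + 7425/((3 + 4*(-14)**2)**2) = 27181*(-1/18961) + 7425/((3 + 4*196)**2) = -27181/18961 + 7425/((3 + 784)**2) = -27181/18961 + 7425/(787**2) = -27181/18961 + 7425/619369 = -16694283364/11743855609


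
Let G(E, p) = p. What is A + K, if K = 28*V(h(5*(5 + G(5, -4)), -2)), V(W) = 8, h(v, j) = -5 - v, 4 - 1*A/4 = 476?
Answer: -1664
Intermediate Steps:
A = -1888 (A = 16 - 4*476 = 16 - 1904 = -1888)
K = 224 (K = 28*8 = 224)
A + K = -1888 + 224 = -1664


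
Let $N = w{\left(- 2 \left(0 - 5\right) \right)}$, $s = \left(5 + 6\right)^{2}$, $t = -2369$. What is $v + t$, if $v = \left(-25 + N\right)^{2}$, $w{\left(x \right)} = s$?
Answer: $6847$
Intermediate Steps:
$s = 121$ ($s = 11^{2} = 121$)
$w{\left(x \right)} = 121$
$N = 121$
$v = 9216$ ($v = \left(-25 + 121\right)^{2} = 96^{2} = 9216$)
$v + t = 9216 - 2369 = 6847$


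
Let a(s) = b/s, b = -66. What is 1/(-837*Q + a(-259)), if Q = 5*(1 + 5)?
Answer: -259/6503424 ≈ -3.9825e-5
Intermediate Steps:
Q = 30 (Q = 5*6 = 30)
a(s) = -66/s
1/(-837*Q + a(-259)) = 1/(-837*30 - 66/(-259)) = 1/(-25110 - 66*(-1/259)) = 1/(-25110 + 66/259) = 1/(-6503424/259) = -259/6503424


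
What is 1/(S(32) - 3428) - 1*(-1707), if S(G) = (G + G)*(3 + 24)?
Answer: 2901899/1700 ≈ 1707.0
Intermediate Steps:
S(G) = 54*G (S(G) = (2*G)*27 = 54*G)
1/(S(32) - 3428) - 1*(-1707) = 1/(54*32 - 3428) - 1*(-1707) = 1/(1728 - 3428) + 1707 = 1/(-1700) + 1707 = -1/1700 + 1707 = 2901899/1700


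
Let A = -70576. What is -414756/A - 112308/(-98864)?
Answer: 382270989/54511138 ≈ 7.0127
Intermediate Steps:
-414756/A - 112308/(-98864) = -414756/(-70576) - 112308/(-98864) = -414756*(-1/70576) - 112308*(-1/98864) = 103689/17644 + 28077/24716 = 382270989/54511138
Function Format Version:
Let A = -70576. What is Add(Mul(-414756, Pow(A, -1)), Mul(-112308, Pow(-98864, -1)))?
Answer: Rational(382270989, 54511138) ≈ 7.0127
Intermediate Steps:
Add(Mul(-414756, Pow(A, -1)), Mul(-112308, Pow(-98864, -1))) = Add(Mul(-414756, Pow(-70576, -1)), Mul(-112308, Pow(-98864, -1))) = Add(Mul(-414756, Rational(-1, 70576)), Mul(-112308, Rational(-1, 98864))) = Add(Rational(103689, 17644), Rational(28077, 24716)) = Rational(382270989, 54511138)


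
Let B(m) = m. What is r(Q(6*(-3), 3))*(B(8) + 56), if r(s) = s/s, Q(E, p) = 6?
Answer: 64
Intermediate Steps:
r(s) = 1
r(Q(6*(-3), 3))*(B(8) + 56) = 1*(8 + 56) = 1*64 = 64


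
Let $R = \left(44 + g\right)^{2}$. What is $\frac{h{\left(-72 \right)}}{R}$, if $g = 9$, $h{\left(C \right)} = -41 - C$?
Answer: $\frac{31}{2809} \approx 0.011036$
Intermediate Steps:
$R = 2809$ ($R = \left(44 + 9\right)^{2} = 53^{2} = 2809$)
$\frac{h{\left(-72 \right)}}{R} = \frac{-41 - -72}{2809} = \left(-41 + 72\right) \frac{1}{2809} = 31 \cdot \frac{1}{2809} = \frac{31}{2809}$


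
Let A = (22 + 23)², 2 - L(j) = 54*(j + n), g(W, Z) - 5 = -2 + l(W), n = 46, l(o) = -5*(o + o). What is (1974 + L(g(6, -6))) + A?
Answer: 4595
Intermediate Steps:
l(o) = -10*o
g(W, Z) = 3 - 10*W (g(W, Z) = 5 + (-2 - 10*W) = 3 - 10*W)
L(j) = -2482 - 54*j (L(j) = 2 - 54*(j + 46) = 2 - 54*(46 + j) = 2 - (2484 + 54*j) = 2 + (-2484 - 54*j) = -2482 - 54*j)
A = 2025 (A = 45² = 2025)
(1974 + L(g(6, -6))) + A = (1974 + (-2482 - 54*(3 - 10*6))) + 2025 = (1974 + (-2482 - 54*(3 - 60))) + 2025 = (1974 + (-2482 - 54*(-57))) + 2025 = (1974 + (-2482 + 3078)) + 2025 = (1974 + 596) + 2025 = 2570 + 2025 = 4595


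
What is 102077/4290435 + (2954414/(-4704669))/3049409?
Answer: 54238182249681101/2279724224809630005 ≈ 0.023792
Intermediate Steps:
102077/4290435 + (2954414/(-4704669))/3049409 = 102077*(1/4290435) + (2954414*(-1/4704669))*(1/3049409) = 102077/4290435 - 2954414/4704669*1/3049409 = 102077/4290435 - 2954414/14346459990621 = 54238182249681101/2279724224809630005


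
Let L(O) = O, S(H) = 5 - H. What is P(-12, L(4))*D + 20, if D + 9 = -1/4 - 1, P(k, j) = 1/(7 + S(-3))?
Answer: 1159/60 ≈ 19.317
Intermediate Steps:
P(k, j) = 1/15 (P(k, j) = 1/(7 + (5 - 1*(-3))) = 1/(7 + (5 + 3)) = 1/(7 + 8) = 1/15)
D = -41/4 (D = -9 + (-1/4 - 1) = -9 - 5/4 = -41/4 ≈ -10.250)
P(-12, L(4))*D + 20 = (1/15)*(-41/4) + 20 = -41/60 + 20 = 1159/60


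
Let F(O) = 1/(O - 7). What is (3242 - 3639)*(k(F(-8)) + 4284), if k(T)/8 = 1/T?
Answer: -1653108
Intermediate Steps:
F(O) = 1/(-7 + O)
k(T) = 8/T
(3242 - 3639)*(k(F(-8)) + 4284) = (3242 - 3639)*(8/(1/(-7 - 8)) + 4284) = -397*(8/(1/(-15)) + 4284) = -397*(8/(-1/15) + 4284) = -397*(8*(-15) + 4284) = -397*(-120 + 4284) = -397*4164 = -1653108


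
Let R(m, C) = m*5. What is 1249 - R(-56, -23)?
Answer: 1529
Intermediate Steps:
R(m, C) = 5*m
1249 - R(-56, -23) = 1249 - 5*(-56) = 1249 - 1*(-280) = 1249 + 280 = 1529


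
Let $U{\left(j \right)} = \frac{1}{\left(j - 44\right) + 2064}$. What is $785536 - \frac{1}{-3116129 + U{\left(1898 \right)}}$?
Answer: $\frac{9590603855962574}{12208993421} \approx 7.8554 \cdot 10^{5}$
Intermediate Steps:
$U{\left(j \right)} = \frac{1}{2020 + j}$ ($U{\left(j \right)} = \frac{1}{\left(-44 + j\right) + 2064} = \frac{1}{2020 + j}$)
$785536 - \frac{1}{-3116129 + U{\left(1898 \right)}} = 785536 - \frac{1}{-3116129 + \frac{1}{2020 + 1898}} = 785536 - \frac{1}{-3116129 + \frac{1}{3918}} = 785536 - \frac{1}{- \frac{12208993421}{3918}} = 785536 - - \frac{3918}{12208993421} = 785536 + \frac{3918}{12208993421} = \frac{9590603855962574}{12208993421}$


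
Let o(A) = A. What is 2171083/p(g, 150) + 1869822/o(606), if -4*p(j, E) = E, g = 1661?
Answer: -415185991/7575 ≈ -54810.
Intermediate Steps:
p(j, E) = -E/4
2171083/p(g, 150) + 1869822/o(606) = 2171083/((-1/4*150)) + 1869822/606 = 2171083/(-75/2) + 1869822*(1/606) = 2171083*(-2/75) + 311637/101 = -4342166/75 + 311637/101 = -415185991/7575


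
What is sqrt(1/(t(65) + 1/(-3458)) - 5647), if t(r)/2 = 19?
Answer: I*sqrt(97504873874049)/131403 ≈ 75.146*I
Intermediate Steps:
t(r) = 38 (t(r) = 2*19 = 38)
sqrt(1/(t(65) + 1/(-3458)) - 5647) = sqrt(1/(38 + 1/(-3458)) - 5647) = sqrt(1/(38 - 1/3458) - 5647) = sqrt(1/(131403/3458) - 5647) = sqrt(3458/131403 - 5647) = sqrt(-742029283/131403) = I*sqrt(97504873874049)/131403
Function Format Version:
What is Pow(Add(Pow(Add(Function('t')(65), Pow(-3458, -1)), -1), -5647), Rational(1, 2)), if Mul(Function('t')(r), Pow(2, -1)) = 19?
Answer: Mul(Rational(1, 131403), I, Pow(97504873874049, Rational(1, 2))) ≈ Mul(75.146, I)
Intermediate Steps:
Function('t')(r) = 38 (Function('t')(r) = Mul(2, 19) = 38)
Pow(Add(Pow(Add(Function('t')(65), Pow(-3458, -1)), -1), -5647), Rational(1, 2)) = Pow(Add(Pow(Add(38, Pow(-3458, -1)), -1), -5647), Rational(1, 2)) = Pow(Add(Pow(Add(38, Rational(-1, 3458)), -1), -5647), Rational(1, 2)) = Pow(Add(Pow(Rational(131403, 3458), -1), -5647), Rational(1, 2)) = Pow(Add(Rational(3458, 131403), -5647), Rational(1, 2)) = Pow(Rational(-742029283, 131403), Rational(1, 2)) = Mul(Rational(1, 131403), I, Pow(97504873874049, Rational(1, 2)))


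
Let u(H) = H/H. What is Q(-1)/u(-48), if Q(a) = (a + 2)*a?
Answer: -1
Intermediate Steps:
u(H) = 1
Q(a) = a*(2 + a) (Q(a) = (2 + a)*a = a*(2 + a))
Q(-1)/u(-48) = -(2 - 1)/1 = -1*1*1 = -1*1 = -1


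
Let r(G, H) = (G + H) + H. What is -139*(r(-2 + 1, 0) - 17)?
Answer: 2502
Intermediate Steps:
r(G, H) = G + 2*H
-139*(r(-2 + 1, 0) - 17) = -139*(((-2 + 1) + 2*0) - 17) = -139*((-1 + 0) - 17) = -139*(-1 - 17) = -139*(-18) = 2502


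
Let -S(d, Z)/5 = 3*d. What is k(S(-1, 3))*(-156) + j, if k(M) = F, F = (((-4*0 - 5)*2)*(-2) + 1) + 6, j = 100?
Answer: -4112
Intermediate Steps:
S(d, Z) = -15*d
F = 27 (F = (((0 - 5)*2)*(-2) + 1) + 6 = (-5*2*(-2) + 1) + 6 = (-10*(-2) + 1) + 6 = (20 + 1) + 6 = 21 + 6 = 27)
k(M) = 27
k(S(-1, 3))*(-156) + j = 27*(-156) + 100 = -4212 + 100 = -4112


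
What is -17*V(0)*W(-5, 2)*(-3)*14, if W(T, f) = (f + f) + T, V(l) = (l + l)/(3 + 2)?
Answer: 0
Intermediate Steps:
V(l) = 2*l/5 (V(l) = (2*l)/5 = (2*l)*(⅕) = 2*l/5)
W(T, f) = T + 2*f (W(T, f) = 2*f + T = T + 2*f)
-17*V(0)*W(-5, 2)*(-3)*14 = -17*((⅖)*0)*(-5 + 2*2)*(-3)*14 = -17*0*(-5 + 4)*(-3)*14 = -17*0*(-1)*(-3)*14 = -0*(-3)*14 = -17*0*14 = 0*14 = 0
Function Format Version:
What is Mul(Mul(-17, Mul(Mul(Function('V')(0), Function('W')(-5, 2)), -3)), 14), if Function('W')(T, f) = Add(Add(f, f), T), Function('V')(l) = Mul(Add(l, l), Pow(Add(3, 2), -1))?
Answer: 0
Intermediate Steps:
Function('V')(l) = Mul(Rational(2, 5), l) (Function('V')(l) = Mul(Mul(2, l), Pow(5, -1)) = Mul(Mul(2, l), Rational(1, 5)) = Mul(Rational(2, 5), l))
Function('W')(T, f) = Add(T, Mul(2, f)) (Function('W')(T, f) = Add(Mul(2, f), T) = Add(T, Mul(2, f)))
Mul(Mul(-17, Mul(Mul(Function('V')(0), Function('W')(-5, 2)), -3)), 14) = Mul(Mul(-17, Mul(Mul(Mul(Rational(2, 5), 0), Add(-5, Mul(2, 2))), -3)), 14) = Mul(Mul(-17, Mul(Mul(0, Add(-5, 4)), -3)), 14) = Mul(Mul(-17, Mul(Mul(0, -1), -3)), 14) = Mul(Mul(-17, Mul(0, -3)), 14) = Mul(Mul(-17, 0), 14) = Mul(0, 14) = 0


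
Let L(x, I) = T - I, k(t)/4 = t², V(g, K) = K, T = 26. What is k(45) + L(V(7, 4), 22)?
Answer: 8104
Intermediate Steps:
k(t) = 4*t²
L(x, I) = 26 - I
k(45) + L(V(7, 4), 22) = 4*45² + (26 - 1*22) = 4*2025 + (26 - 22) = 8100 + 4 = 8104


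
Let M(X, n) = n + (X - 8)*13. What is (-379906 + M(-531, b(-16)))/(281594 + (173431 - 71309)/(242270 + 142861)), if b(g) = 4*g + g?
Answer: -149043001083/108450680936 ≈ -1.3743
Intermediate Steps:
b(g) = 5*g
M(X, n) = -104 + n + 13*X (M(X, n) = n + (-8 + X)*13 = n + (-104 + 13*X) = -104 + n + 13*X)
(-379906 + M(-531, b(-16)))/(281594 + (173431 - 71309)/(242270 + 142861)) = (-379906 + (-104 + 5*(-16) + 13*(-531)))/(281594 + (173431 - 71309)/(242270 + 142861)) = (-379906 + (-104 - 80 - 6903))/(281594 + 102122/385131) = (-379906 - 7087)/(281594 + 102122*(1/385131)) = -386993/(281594 + 102122/385131) = -386993/108450680936/385131 = -386993*385131/108450680936 = -149043001083/108450680936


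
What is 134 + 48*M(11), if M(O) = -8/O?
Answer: 1090/11 ≈ 99.091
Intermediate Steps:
134 + 48*M(11) = 134 + 48*(-8/11) = 134 - 384/11 = 1090/11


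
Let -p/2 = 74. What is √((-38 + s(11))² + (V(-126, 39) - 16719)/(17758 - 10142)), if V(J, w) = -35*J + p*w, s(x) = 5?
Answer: 3*√2233137/136 ≈ 32.964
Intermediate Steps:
p = -148 (p = -2*74 = -148)
V(J, w) = -148*w - 35*J (V(J, w) = -35*J - 148*w = -148*w - 35*J)
√((-38 + s(11))² + (V(-126, 39) - 16719)/(17758 - 10142)) = √((-38 + 5)² + ((-148*39 - 35*(-126)) - 16719)/(17758 - 10142)) = √((-33)² + ((-5772 + 4410) - 16719)/7616) = √(1089 + (-1362 - 16719)*(1/7616)) = √(1089 - 18081*1/7616) = √(1089 - 2583/1088) = √(1182249/1088) = 3*√2233137/136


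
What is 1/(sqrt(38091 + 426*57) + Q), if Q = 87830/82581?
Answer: -7253089230/425352541515353 + 6819621561*sqrt(62373)/425352541515353 ≈ 0.0039871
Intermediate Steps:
Q = 87830/82581 (Q = 87830*(1/82581) = 87830/82581 ≈ 1.0636)
1/(sqrt(38091 + 426*57) + Q) = 1/(sqrt(38091 + 426*57) + 87830/82581) = 1/(sqrt(38091 + 24282) + 87830/82581) = 1/(sqrt(62373) + 87830/82581) = 1/(87830/82581 + sqrt(62373))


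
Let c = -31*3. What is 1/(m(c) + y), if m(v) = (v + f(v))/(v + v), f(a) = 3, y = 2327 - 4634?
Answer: -31/71502 ≈ -0.00043355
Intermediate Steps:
y = -2307
c = -93
m(v) = (3 + v)/(2*v) (m(v) = (v + 3)/(v + v) = (3 + v)/((2*v)) = (3 + v)*(1/(2*v)) = (3 + v)/(2*v))
1/(m(c) + y) = 1/((½)*(3 - 93)/(-93) - 2307) = 1/((½)*(-1/93)*(-90) - 2307) = 1/(15/31 - 2307) = 1/(-71502/31) = -31/71502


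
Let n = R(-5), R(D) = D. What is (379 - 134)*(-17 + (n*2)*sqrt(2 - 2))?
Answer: -4165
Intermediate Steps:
n = -5
(379 - 134)*(-17 + (n*2)*sqrt(2 - 2)) = (379 - 134)*(-17 + (-5*2)*sqrt(2 - 2)) = 245*(-17 - 10*sqrt(0)) = 245*(-17 - 10*0) = 245*(-17 + 0) = 245*(-17) = -4165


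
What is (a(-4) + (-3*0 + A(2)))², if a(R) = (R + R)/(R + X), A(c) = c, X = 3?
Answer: 100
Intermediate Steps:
a(R) = 2*R/(3 + R) (a(R) = (R + R)/(R + 3) = (2*R)/(3 + R) = 2*R/(3 + R))
(a(-4) + (-3*0 + A(2)))² = (2*(-4)/(3 - 4) + (-3*0 + 2))² = (2*(-4)/(-1) + (0 + 2))² = (2*(-4)*(-1) + 2)² = (8 + 2)² = 10² = 100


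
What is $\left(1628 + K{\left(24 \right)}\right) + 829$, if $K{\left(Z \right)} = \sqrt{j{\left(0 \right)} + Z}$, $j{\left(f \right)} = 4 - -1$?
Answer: $2457 + \sqrt{29} \approx 2462.4$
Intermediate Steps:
$j{\left(f \right)} = 5$ ($j{\left(f \right)} = 4 + 1 = 5$)
$K{\left(Z \right)} = \sqrt{5 + Z}$
$\left(1628 + K{\left(24 \right)}\right) + 829 = \left(1628 + \sqrt{5 + 24}\right) + 829 = \left(1628 + \sqrt{29}\right) + 829 = 2457 + \sqrt{29}$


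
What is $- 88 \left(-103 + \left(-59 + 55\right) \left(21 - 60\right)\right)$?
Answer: $-4664$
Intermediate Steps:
$- 88 \left(-103 + \left(-59 + 55\right) \left(21 - 60\right)\right) = - 88 \left(-103 - -156\right) = - 88 \left(-103 + 156\right) = \left(-88\right) 53 = -4664$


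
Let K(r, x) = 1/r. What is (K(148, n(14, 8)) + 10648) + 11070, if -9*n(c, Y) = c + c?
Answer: 3214265/148 ≈ 21718.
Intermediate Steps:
n(c, Y) = -2*c/9 (n(c, Y) = -(c + c)/9 = -2*c/9)
(K(148, n(14, 8)) + 10648) + 11070 = (1/148 + 10648) + 11070 = 1575905/148 + 11070 = 3214265/148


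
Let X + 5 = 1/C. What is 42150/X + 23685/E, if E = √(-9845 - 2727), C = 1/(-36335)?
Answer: -4215/3634 - 23685*I*√3143/6286 ≈ -1.1599 - 211.24*I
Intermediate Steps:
C = -1/36335 ≈ -2.7522e-5
X = -36340 (X = -5 + 1/(-1/36335) = -5 - 36335 = -36340)
E = 2*I*√3143 (E = √(-12572) = 2*I*√3143 ≈ 112.12*I)
42150/X + 23685/E = 42150/(-36340) + 23685/((2*I*√3143)) = 42150*(-1/36340) + 23685*(-I*√3143/6286) = -4215/3634 - 23685*I*√3143/6286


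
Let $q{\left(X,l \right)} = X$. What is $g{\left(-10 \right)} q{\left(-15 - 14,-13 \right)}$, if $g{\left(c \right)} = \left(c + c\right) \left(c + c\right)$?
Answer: $-11600$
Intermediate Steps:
$g{\left(c \right)} = 4 c^{2}$ ($g{\left(c \right)} = 2 c 2 c = 4 c^{2}$)
$g{\left(-10 \right)} q{\left(-15 - 14,-13 \right)} = 4 \left(-10\right)^{2} \left(-15 - 14\right) = 4 \cdot 100 \left(-29\right) = 400 \left(-29\right) = -11600$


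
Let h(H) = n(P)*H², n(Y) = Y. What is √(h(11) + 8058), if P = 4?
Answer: √8542 ≈ 92.423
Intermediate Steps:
h(H) = 4*H²
√(h(11) + 8058) = √(4*11² + 8058) = √(4*121 + 8058) = √(484 + 8058) = √8542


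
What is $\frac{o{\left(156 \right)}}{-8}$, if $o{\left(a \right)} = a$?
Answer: $- \frac{39}{2} \approx -19.5$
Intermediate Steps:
$\frac{o{\left(156 \right)}}{-8} = \frac{1}{-8} \cdot 156 = \left(- \frac{1}{8}\right) 156 = - \frac{39}{2}$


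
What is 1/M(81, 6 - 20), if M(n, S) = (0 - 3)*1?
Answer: -⅓ ≈ -0.33333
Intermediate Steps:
M(n, S) = -3 (M(n, S) = -3*1 = -3)
1/M(81, 6 - 20) = 1/(-3) = -⅓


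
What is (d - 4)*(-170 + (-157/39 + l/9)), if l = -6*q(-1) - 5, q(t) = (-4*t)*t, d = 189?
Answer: -3721090/117 ≈ -31804.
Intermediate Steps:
q(t) = -4*t²
l = 19 (l = -(-24)*(-1)² - 5 = -(-24) - 5 = -6*(-4) - 5 = 24 - 5 = 19)
(d - 4)*(-170 + (-157/39 + l/9)) = (189 - 4)*(-170 + (-157/39 + 19/9)) = 185*(-170 + (-157*1/39 + 19*(⅑))) = 185*(-170 + (-157/39 + 19/9)) = 185*(-170 - 224/117) = 185*(-20114/117) = -3721090/117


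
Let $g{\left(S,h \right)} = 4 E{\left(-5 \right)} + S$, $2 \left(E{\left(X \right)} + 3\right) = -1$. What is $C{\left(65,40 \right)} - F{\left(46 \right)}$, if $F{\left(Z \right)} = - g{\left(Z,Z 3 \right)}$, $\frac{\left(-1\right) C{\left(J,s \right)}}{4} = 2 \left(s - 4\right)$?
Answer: $-256$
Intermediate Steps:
$E{\left(X \right)} = - \frac{7}{2}$ ($E{\left(X \right)} = -3 + \frac{1}{2} \left(-1\right) = -3 - \frac{1}{2} = - \frac{7}{2}$)
$g{\left(S,h \right)} = -14 + S$ ($g{\left(S,h \right)} = 4 \left(- \frac{7}{2}\right) + S = -14 + S$)
$C{\left(J,s \right)} = 32 - 8 s$ ($C{\left(J,s \right)} = - 4 \cdot 2 \left(s - 4\right) = - 4 \cdot 2 \left(-4 + s\right) = - 4 \left(-8 + 2 s\right) = 32 - 8 s$)
$F{\left(Z \right)} = 14 - Z$ ($F{\left(Z \right)} = - (-14 + Z) = 14 - Z$)
$C{\left(65,40 \right)} - F{\left(46 \right)} = \left(32 - 320\right) - \left(14 - 46\right) = -288 - -32 = -288 + 32 = -256$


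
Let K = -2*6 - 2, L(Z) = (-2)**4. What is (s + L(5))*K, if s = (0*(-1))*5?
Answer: -224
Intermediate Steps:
L(Z) = 16
s = 0 (s = 0*5 = 0)
K = -14 (K = -12 - 2 = -14)
(s + L(5))*K = (0 + 16)*(-14) = 16*(-14) = -224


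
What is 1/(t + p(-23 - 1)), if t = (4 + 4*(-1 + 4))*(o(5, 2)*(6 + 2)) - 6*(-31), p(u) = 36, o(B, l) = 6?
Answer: 1/990 ≈ 0.0010101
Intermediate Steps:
t = 954 (t = (4 + 4*(-1 + 4))*(6*(6 + 2)) - 6*(-31) = (4 + 4*3)*(6*8) + 186 = (4 + 12)*48 + 186 = 16*48 + 186 = 768 + 186 = 954)
1/(t + p(-23 - 1)) = 1/(954 + 36) = 1/990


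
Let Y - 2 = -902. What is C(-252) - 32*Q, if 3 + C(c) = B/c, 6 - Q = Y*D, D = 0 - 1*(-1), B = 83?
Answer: -7306823/252 ≈ -28995.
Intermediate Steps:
Y = -900 (Y = 2 - 902 = -900)
D = 1 (D = 0 + 1 = 1)
Q = 906 (Q = 6 - (-900) = 6 - 1*(-900) = 6 + 900 = 906)
C(c) = -3 + 83/c
C(-252) - 32*Q = (-3 + 83/(-252)) - 32*906 = (-3 + 83*(-1/252)) - 28992 = (-3 - 83/252) - 28992 = -839/252 - 28992 = -7306823/252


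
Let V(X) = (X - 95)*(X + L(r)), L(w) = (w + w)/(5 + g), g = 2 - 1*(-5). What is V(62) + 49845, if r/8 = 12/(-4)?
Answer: 47931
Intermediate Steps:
g = 7 (g = 2 + 5 = 7)
r = -24 (r = 8*(12/(-4)) = 8*(12*(-¼)) = 8*(-3) = -24)
L(w) = w/6 (L(w) = (w + w)/(5 + 7) = (2*w)/12 = (2*w)*(1/12) = w/6)
V(X) = (-95 + X)*(-4 + X) (V(X) = (X - 95)*(X + (⅙)*(-24)) = (-95 + X)*(X - 4) = (-95 + X)*(-4 + X))
V(62) + 49845 = (380 + 62² - 99*62) + 49845 = (380 + 3844 - 6138) + 49845 = -1914 + 49845 = 47931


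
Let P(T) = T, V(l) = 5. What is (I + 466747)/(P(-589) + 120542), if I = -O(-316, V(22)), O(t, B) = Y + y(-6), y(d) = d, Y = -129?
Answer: 466882/119953 ≈ 3.8922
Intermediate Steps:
O(t, B) = -135 (O(t, B) = -129 - 6 = -135)
I = 135 (I = -1*(-135) = 135)
(I + 466747)/(P(-589) + 120542) = (135 + 466747)/(-589 + 120542) = 466882/119953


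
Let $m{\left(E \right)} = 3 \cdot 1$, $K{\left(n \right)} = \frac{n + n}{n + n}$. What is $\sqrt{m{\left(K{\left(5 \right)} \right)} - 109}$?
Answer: $i \sqrt{106} \approx 10.296 i$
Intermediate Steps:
$K{\left(n \right)} = 1$ ($K{\left(n \right)} = \frac{2 n}{2 n} = 2 n \frac{1}{2 n} = 1$)
$m{\left(E \right)} = 3$
$\sqrt{m{\left(K{\left(5 \right)} \right)} - 109} = \sqrt{3 - 109} = \sqrt{-106} = i \sqrt{106}$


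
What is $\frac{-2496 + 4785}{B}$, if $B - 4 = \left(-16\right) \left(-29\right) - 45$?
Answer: $\frac{763}{141} \approx 5.4113$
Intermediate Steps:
$B = 423$ ($B = 4 - -419 = 4 + \left(464 - 45\right) = 4 + 419 = 423$)
$\frac{-2496 + 4785}{B} = \frac{-2496 + 4785}{423} = 2289 \cdot \frac{1}{423} = \frac{763}{141}$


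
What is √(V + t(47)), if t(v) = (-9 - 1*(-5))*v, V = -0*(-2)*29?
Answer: 2*I*√47 ≈ 13.711*I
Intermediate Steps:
V = 0 (V = -3*0*29 = 0*29 = 0)
t(v) = -4*v (t(v) = (-9 + 5)*v = -4*v)
√(V + t(47)) = √(0 - 4*47) = √(0 - 188) = √(-188) = 2*I*√47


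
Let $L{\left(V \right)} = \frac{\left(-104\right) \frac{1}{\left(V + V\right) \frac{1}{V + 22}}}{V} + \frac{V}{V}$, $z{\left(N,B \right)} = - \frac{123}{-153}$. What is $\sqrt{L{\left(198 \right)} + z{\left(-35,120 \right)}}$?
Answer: $\frac{2 \sqrt{1070762}}{1683} \approx 1.2297$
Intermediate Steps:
$z{\left(N,B \right)} = \frac{41}{51}$ ($z{\left(N,B \right)} = \left(-123\right) \left(- \frac{1}{153}\right) = \frac{41}{51}$)
$L{\left(V \right)} = 1 - \frac{52 \left(22 + V\right)}{V^{2}}$ ($L{\left(V \right)} = \frac{\left(-104\right) \frac{1}{2 V \frac{1}{22 + V}}}{V} + 1 = \frac{\left(-104\right) \frac{22 + V}{2 V}}{V} + 1 = \frac{\left(-52\right) \frac{1}{V} \left(22 + V\right)}{V} + 1 = - \frac{52 \left(22 + V\right)}{V^{2}} + 1 = 1 - \frac{52 \left(22 + V\right)}{V^{2}}$)
$\sqrt{L{\left(198 \right)} + z{\left(-35,120 \right)}} = \sqrt{\left(1 - \frac{1144}{39204} - \frac{52}{198}\right) + \frac{41}{51}} = \sqrt{\left(1 - \frac{26}{891} - \frac{26}{99}\right) + \frac{41}{51}} = \sqrt{\frac{631}{891} + \frac{41}{51}} = \sqrt{\frac{22904}{15147}} = \frac{2 \sqrt{1070762}}{1683}$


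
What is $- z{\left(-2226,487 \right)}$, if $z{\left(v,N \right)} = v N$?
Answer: $1084062$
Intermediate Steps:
$z{\left(v,N \right)} = N v$
$- z{\left(-2226,487 \right)} = - 487 \left(-2226\right) = \left(-1\right) \left(-1084062\right) = 1084062$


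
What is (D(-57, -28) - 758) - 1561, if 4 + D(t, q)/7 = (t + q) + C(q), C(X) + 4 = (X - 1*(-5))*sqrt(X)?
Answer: -2970 - 322*I*sqrt(7) ≈ -2970.0 - 851.93*I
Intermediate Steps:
C(X) = -4 + sqrt(X)*(5 + X) (C(X) = -4 + (X - 1*(-5))*sqrt(X) = -4 + (X + 5)*sqrt(X) = -4 + (5 + X)*sqrt(X) = -4 + sqrt(X)*(5 + X))
D(t, q) = -56 + 7*q + 7*t + 7*q**(3/2) + 35*sqrt(q) (D(t, q) = -28 + 7*((t + q) + (-4 + q**(3/2) + 5*sqrt(q))) = -28 + 7*((q + t) + (-4 + q**(3/2) + 5*sqrt(q))) = -28 + 7*(-4 + q + t + q**(3/2) + 5*sqrt(q)) = -28 + (-28 + 7*q + 7*t + 7*q**(3/2) + 35*sqrt(q)) = -56 + 7*q + 7*t + 7*q**(3/2) + 35*sqrt(q))
(D(-57, -28) - 758) - 1561 = ((-56 + 7*(-28) + 7*(-57) + 7*(-28)**(3/2) + 35*sqrt(-28)) - 758) - 1561 = ((-56 - 196 - 399 + 7*(-56*I*sqrt(7)) + 35*(2*I*sqrt(7))) - 758) - 1561 = ((-56 - 196 - 399 - 392*I*sqrt(7) + 70*I*sqrt(7)) - 758) - 1561 = ((-651 - 322*I*sqrt(7)) - 758) - 1561 = (-1409 - 322*I*sqrt(7)) - 1561 = -2970 - 322*I*sqrt(7)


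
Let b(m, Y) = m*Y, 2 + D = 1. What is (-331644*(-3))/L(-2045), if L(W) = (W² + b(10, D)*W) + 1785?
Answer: 27637/116785 ≈ 0.23665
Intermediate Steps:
D = -1 (D = -2 + 1 = -1)
b(m, Y) = Y*m
L(W) = 1785 + W² - 10*W (L(W) = (W² + (-1*10)*W) + 1785 = (W² - 10*W) + 1785 = 1785 + W² - 10*W)
(-331644*(-3))/L(-2045) = (-331644*(-3))/(1785 + (-2045)² - 10*(-2045)) = 994932/(1785 + 4182025 + 20450) = 994932/4204260 = 994932*(1/4204260) = 27637/116785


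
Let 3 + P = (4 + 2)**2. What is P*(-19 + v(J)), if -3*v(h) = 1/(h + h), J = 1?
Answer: -1265/2 ≈ -632.50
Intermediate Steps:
v(h) = -1/(6*h) (v(h) = -1/(3*(h + h)) = -1/(2*h)/3 = -1/(6*h))
P = 33 (P = -3 + (4 + 2)**2 = -3 + 6**2 = -3 + 36 = 33)
P*(-19 + v(J)) = 33*(-19 - 1/6/1) = 33*(-19 - 1/6*1) = 33*(-19 - 1/6) = 33*(-115/6) = -1265/2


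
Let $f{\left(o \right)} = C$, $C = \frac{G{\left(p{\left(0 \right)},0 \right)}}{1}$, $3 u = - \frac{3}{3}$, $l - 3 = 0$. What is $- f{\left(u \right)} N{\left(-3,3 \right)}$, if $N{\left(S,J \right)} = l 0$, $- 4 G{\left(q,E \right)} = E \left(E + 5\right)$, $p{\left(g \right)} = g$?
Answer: $0$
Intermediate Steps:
$l = 3$ ($l = 3 + 0 = 3$)
$u = - \frac{1}{3}$ ($u = \frac{\left(-3\right) \frac{1}{3}}{3} = \frac{1}{3} \left(-1\right) = - \frac{1}{3} \approx -0.33333$)
$G{\left(q,E \right)} = - \frac{E \left(5 + E\right)}{4}$ ($G{\left(q,E \right)} = - \frac{E \left(E + 5\right)}{4} = - \frac{E \left(5 + E\right)}{4}$)
$C = 0$ ($C = \frac{\left(- \frac{1}{4}\right) 0 \left(5 + 0\right)}{1} = \left(- \frac{1}{4}\right) 0 \cdot 5 \cdot 1 = 0 \cdot 1 = 0$)
$N{\left(S,J \right)} = 0$ ($N{\left(S,J \right)} = 3 \cdot 0 = 0$)
$f{\left(o \right)} = 0$
$- f{\left(u \right)} N{\left(-3,3 \right)} = \left(-1\right) 0 \cdot 0 = 0 \cdot 0 = 0$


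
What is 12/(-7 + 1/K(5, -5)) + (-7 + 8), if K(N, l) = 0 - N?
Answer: -2/3 ≈ -0.66667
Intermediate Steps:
K(N, l) = -N
12/(-7 + 1/K(5, -5)) + (-7 + 8) = 12/(-7 + 1/(-1*5)) + (-7 + 8) = 12/(-7 + 1/(-5)) + 1 = 12/(-7 - 1/5) + 1 = 12/(-36/5) + 1 = 12*(-5/36) + 1 = -5/3 + 1 = -2/3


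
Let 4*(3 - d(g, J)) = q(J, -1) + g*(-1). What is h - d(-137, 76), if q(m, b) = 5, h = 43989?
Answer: 88043/2 ≈ 44022.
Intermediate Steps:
d(g, J) = 7/4 + g/4 (d(g, J) = 3 - (5 + g*(-1))/4 = 3 - (5 - g)/4 = 3 + (-5/4 + g/4) = 7/4 + g/4)
h - d(-137, 76) = 43989 - (7/4 + (¼)*(-137)) = 43989 - (7/4 - 137/4) = 43989 - 1*(-65/2) = 43989 + 65/2 = 88043/2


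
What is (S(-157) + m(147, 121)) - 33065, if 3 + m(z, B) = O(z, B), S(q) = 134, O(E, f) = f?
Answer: -32813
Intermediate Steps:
m(z, B) = -3 + B
(S(-157) + m(147, 121)) - 33065 = (134 + (-3 + 121)) - 33065 = (134 + 118) - 33065 = 252 - 33065 = -32813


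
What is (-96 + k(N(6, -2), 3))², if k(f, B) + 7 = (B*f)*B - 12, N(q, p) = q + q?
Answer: 49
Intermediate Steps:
N(q, p) = 2*q
k(f, B) = -19 + f*B² (k(f, B) = -7 + ((B*f)*B - 12) = -7 + (f*B² - 12) = -7 + (-12 + f*B²) = -19 + f*B²)
(-96 + k(N(6, -2), 3))² = (-96 + (-19 + (2*6)*3²))² = (-96 + (-19 + 12*9))² = (-96 + (-19 + 108))² = (-96 + 89)² = (-7)² = 49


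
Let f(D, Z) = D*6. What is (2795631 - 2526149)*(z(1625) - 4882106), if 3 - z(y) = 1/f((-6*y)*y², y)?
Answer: -101617685886770929552759/77238281250 ≈ -1.3156e+12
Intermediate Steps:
f(D, Z) = 6*D
z(y) = 3 + 1/(36*y³) (z(y) = 3 - 1/(6*((-6*y)*y²)) = 3 - 1/(6*(-6*y³)) = 3 - 1/((-36*y³)) = 3 - (-1)/(36*y³) = 3 + 1/(36*y³))
(2795631 - 2526149)*(z(1625) - 4882106) = (2795631 - 2526149)*((3 + (1/36)/1625³) - 4882106) = 269482*((3 + (1/36)*(1/4291015625)) - 4882106) = 269482*((3 + 1/154476562500) - 4882106) = 269482*(463429687501/154476562500 - 4882106) = 269482*(-754170489210937499/154476562500) = -101617685886770929552759/77238281250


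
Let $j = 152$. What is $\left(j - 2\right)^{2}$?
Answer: $22500$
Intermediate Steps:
$\left(j - 2\right)^{2} = \left(152 - 2\right)^{2} = 150^{2} = 22500$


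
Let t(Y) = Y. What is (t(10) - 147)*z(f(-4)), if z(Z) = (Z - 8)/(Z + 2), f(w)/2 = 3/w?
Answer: 2603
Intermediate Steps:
f(w) = 6/w (f(w) = 2*(3/w) = 6/w)
z(Z) = (-8 + Z)/(2 + Z)
(t(10) - 147)*z(f(-4)) = (10 - 147)*((-8 + 6/(-4))/(2 + 6/(-4))) = -137*(-8 + 6*(-¼))/(2 + 6*(-¼)) = -137*(-8 - 3/2)/(2 - 3/2) = -137*(-19)/(½*2) = -274*(-19)/2 = -137*(-19) = 2603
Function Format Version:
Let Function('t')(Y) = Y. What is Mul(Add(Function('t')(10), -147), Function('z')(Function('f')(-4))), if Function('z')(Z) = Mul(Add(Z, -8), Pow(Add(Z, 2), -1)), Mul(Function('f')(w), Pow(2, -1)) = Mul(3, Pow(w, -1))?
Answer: 2603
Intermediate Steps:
Function('f')(w) = Mul(6, Pow(w, -1)) (Function('f')(w) = Mul(2, Mul(3, Pow(w, -1))) = Mul(6, Pow(w, -1)))
Function('z')(Z) = Mul(Pow(Add(2, Z), -1), Add(-8, Z)) (Function('z')(Z) = Mul(Add(-8, Z), Pow(Add(2, Z), -1)) = Mul(Pow(Add(2, Z), -1), Add(-8, Z)))
Mul(Add(Function('t')(10), -147), Function('z')(Function('f')(-4))) = Mul(Add(10, -147), Mul(Pow(Add(2, Mul(6, Pow(-4, -1))), -1), Add(-8, Mul(6, Pow(-4, -1))))) = Mul(-137, Mul(Pow(Add(2, Mul(6, Rational(-1, 4))), -1), Add(-8, Mul(6, Rational(-1, 4))))) = Mul(-137, Mul(Pow(Add(2, Rational(-3, 2)), -1), Add(-8, Rational(-3, 2)))) = Mul(-137, Mul(Pow(Rational(1, 2), -1), Rational(-19, 2))) = Mul(-137, Mul(2, Rational(-19, 2))) = Mul(-137, -19) = 2603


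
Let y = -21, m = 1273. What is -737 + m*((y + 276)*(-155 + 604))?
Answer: 145751398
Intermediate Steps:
-737 + m*((y + 276)*(-155 + 604)) = -737 + 1273*((-21 + 276)*(-155 + 604)) = -737 + 1273*(255*449) = -737 + 1273*114495 = -737 + 145752135 = 145751398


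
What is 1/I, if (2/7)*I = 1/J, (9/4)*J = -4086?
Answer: -3632/7 ≈ -518.86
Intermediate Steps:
J = -1816 (J = (4/9)*(-4086) = -1816)
I = -7/3632 (I = (7/2)/(-1816) = (7/2)*(-1/1816) = -7/3632 ≈ -0.0019273)
1/I = 1/(-7/3632) = -3632/7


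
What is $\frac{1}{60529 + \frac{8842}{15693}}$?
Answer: $\frac{15693}{949890439} \approx 1.6521 \cdot 10^{-5}$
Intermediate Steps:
$\frac{1}{60529 + \frac{8842}{15693}} = \frac{1}{\frac{949890439}{15693}} = \frac{15693}{949890439}$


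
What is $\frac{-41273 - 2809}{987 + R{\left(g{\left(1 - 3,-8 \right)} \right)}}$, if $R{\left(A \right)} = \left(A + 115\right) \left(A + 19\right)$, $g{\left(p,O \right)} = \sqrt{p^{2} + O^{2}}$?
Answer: $- \frac{8926605}{579787} + \frac{1476747 \sqrt{17}}{1159574} \approx -10.145$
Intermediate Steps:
$g{\left(p,O \right)} = \sqrt{O^{2} + p^{2}}$
$R{\left(A \right)} = \left(19 + A\right) \left(115 + A\right)$ ($R{\left(A \right)} = \left(115 + A\right) \left(19 + A\right) = \left(19 + A\right) \left(115 + A\right)$)
$\frac{-41273 - 2809}{987 + R{\left(g{\left(1 - 3,-8 \right)} \right)}} = \frac{-41273 - 2809}{987 + \left(2185 + \left(\sqrt{\left(-8\right)^{2} + \left(1 - 3\right)^{2}}\right)^{2} + 134 \sqrt{\left(-8\right)^{2} + \left(1 - 3\right)^{2}}\right)} = - \frac{44082}{987 + \left(2185 + \left(\sqrt{64 + \left(-2\right)^{2}}\right)^{2} + 134 \sqrt{64 + \left(-2\right)^{2}}\right)} = - \frac{44082}{987 + \left(2185 + \left(\sqrt{64 + 4}\right)^{2} + 134 \sqrt{64 + 4}\right)} = - \frac{44082}{987 + \left(2185 + \left(\sqrt{68}\right)^{2} + 134 \sqrt{68}\right)} = - \frac{44082}{987 + \left(2185 + \left(2 \sqrt{17}\right)^{2} + 134 \cdot 2 \sqrt{17}\right)} = - \frac{44082}{987 + \left(2185 + 68 + 268 \sqrt{17}\right)} = - \frac{44082}{987 + \left(2253 + 268 \sqrt{17}\right)} = - \frac{44082}{3240 + 268 \sqrt{17}}$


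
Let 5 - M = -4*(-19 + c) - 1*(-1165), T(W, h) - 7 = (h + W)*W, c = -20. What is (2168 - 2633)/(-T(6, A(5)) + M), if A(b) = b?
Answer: 155/463 ≈ 0.33477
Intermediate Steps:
T(W, h) = 7 + W*(W + h) (T(W, h) = 7 + (h + W)*W = 7 + (W + h)*W = 7 + W*(W + h))
M = -1316 (M = 5 - (-4*(-19 - 20) - 1*(-1165)) = 5 - (-4*(-39) + 1165) = 5 - (156 + 1165) = 5 - 1*1321 = 5 - 1321 = -1316)
(2168 - 2633)/(-T(6, A(5)) + M) = (2168 - 2633)/(-(7 + 6² + 6*5) - 1316) = -465/(-(7 + 36 + 30) - 1316) = -465/(-1*73 - 1316) = -465/(-73 - 1316) = -465/(-1389) = -465*(-1/1389) = 155/463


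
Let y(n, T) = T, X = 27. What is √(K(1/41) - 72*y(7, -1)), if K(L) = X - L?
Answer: √166378/41 ≈ 9.9487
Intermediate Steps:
K(L) = 27 - L
√(K(1/41) - 72*y(7, -1)) = √((27 - 1/41) - 72*(-1)) = √((27 - 1*1/41) + 72) = √((27 - 1/41) + 72) = √(1106/41 + 72) = √(4058/41) = √166378/41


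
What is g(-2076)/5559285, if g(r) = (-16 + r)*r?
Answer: 1447664/1853095 ≈ 0.78121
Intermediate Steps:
g(r) = r*(-16 + r)
g(-2076)/5559285 = -2076*(-16 - 2076)/5559285 = -2076*(-2092)*(1/5559285) = 4342992*(1/5559285) = 1447664/1853095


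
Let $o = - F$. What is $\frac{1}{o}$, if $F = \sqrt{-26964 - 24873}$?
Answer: $\frac{i \sqrt{51837}}{51837} \approx 0.0043922 i$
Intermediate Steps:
$F = i \sqrt{51837}$ ($F = \sqrt{-26964 - 24873} = \sqrt{-51837} = i \sqrt{51837} \approx 227.68 i$)
$o = - i \sqrt{51837} \approx - 227.68 i$
$\frac{1}{o} = \frac{1}{\left(-1\right) i \sqrt{51837}} = \frac{i \sqrt{51837}}{51837}$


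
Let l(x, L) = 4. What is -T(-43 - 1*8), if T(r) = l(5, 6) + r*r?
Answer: -2605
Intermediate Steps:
T(r) = 4 + r**2 (T(r) = 4 + r*r = 4 + r**2)
-T(-43 - 1*8) = -(4 + (-43 - 1*8)**2) = -(4 + (-43 - 8)**2) = -(4 + (-51)**2) = -(4 + 2601) = -1*2605 = -2605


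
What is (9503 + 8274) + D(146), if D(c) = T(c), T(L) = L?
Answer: 17923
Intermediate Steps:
D(c) = c
(9503 + 8274) + D(146) = (9503 + 8274) + 146 = 17777 + 146 = 17923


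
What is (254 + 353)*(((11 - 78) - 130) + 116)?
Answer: -49167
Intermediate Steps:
(254 + 353)*(((11 - 78) - 130) + 116) = 607*((-67 - 130) + 116) = 607*(-197 + 116) = 607*(-81) = -49167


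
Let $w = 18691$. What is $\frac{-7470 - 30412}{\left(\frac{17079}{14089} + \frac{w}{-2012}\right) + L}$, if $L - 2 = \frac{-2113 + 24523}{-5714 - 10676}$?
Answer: $\frac{1760029709530664}{345893379573} \approx 5088.4$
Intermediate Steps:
$L = \frac{1037}{1639}$ ($L = 2 + \frac{-2113 + 24523}{-5714 - 10676} = 2 + \frac{22410}{-16390} = 2 + 22410 \left(- \frac{1}{16390}\right) = 2 - \frac{2241}{1639} = \frac{1037}{1639} \approx 0.6327$)
$\frac{-7470 - 30412}{\left(\frac{17079}{14089} + \frac{w}{-2012}\right) + L} = \frac{-7470 - 30412}{\left(\frac{17079}{14089} + \frac{18691}{-2012}\right) + \frac{1037}{1639}} = - \frac{37882}{\left(17079 \cdot \frac{1}{14089} + 18691 \left(- \frac{1}{2012}\right)\right) + \frac{1037}{1639}} = - \frac{37882}{\left(\frac{17079}{14089} - \frac{18691}{2012}\right) + \frac{1037}{1639}} = - \frac{37882}{- \frac{228974551}{28347068} + \frac{1037}{1639}} = - \frac{37882}{- \frac{345893379573}{46460844452}} = \left(-37882\right) \left(- \frac{46460844452}{345893379573}\right) = \frac{1760029709530664}{345893379573}$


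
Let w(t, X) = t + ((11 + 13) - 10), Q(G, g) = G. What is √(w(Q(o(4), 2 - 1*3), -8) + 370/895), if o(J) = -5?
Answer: √301615/179 ≈ 3.0681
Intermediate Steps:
w(t, X) = 14 + t (w(t, X) = t + (24 - 10) = t + 14 = 14 + t)
√(w(Q(o(4), 2 - 1*3), -8) + 370/895) = √((14 - 5) + 370/895) = √(9 + 370*(1/895)) = √(9 + 74/179) = √(1685/179) = √301615/179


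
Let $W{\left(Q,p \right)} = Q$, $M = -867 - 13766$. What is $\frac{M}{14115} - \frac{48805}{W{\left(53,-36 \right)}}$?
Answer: $- \frac{689658124}{748095} \approx -921.89$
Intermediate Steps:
$M = -14633$
$\frac{M}{14115} - \frac{48805}{W{\left(53,-36 \right)}} = - \frac{14633}{14115} - \frac{48805}{53} = - \frac{689658124}{748095}$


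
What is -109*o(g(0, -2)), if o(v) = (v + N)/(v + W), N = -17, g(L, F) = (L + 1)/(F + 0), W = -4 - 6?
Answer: -545/3 ≈ -181.67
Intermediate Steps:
W = -10
g(L, F) = (1 + L)/F
o(v) = (-17 + v)/(-10 + v) (o(v) = (v - 17)/(v - 10) = (-17 + v)/(-10 + v))
-109*o(g(0, -2)) = -109*(-17 + (1 + 0)/(-2))/(-10 + (1 + 0)/(-2)) = -109*(-17 - ½*1)/(-10 - ½*1) = -109*(-17 - ½)/(-10 - ½) = -109*(-35)/((-21/2)*2) = -(-218)*(-35)/(21*2) = -109*5/3 = -545/3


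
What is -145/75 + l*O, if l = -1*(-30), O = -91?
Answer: -40979/15 ≈ -2731.9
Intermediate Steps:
l = 30
-145/75 + l*O = -145/75 + 30*(-91) = -145*1/75 - 2730 = -29/15 - 2730 = -40979/15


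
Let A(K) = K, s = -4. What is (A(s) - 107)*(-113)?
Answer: 12543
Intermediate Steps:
(A(s) - 107)*(-113) = (-4 - 107)*(-113) = -111*(-113) = 12543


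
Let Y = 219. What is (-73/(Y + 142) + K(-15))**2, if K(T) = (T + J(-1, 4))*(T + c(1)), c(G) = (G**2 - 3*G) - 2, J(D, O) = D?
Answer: 12027728241/130321 ≈ 92293.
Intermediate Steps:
c(G) = -2 + G**2 - 3*G
K(T) = (-1 + T)*(-4 + T) (K(T) = (T - 1)*(T + (-2 + 1**2 - 3*1)) = (-1 + T)*(T + (-2 + 1 - 3)) = (-1 + T)*(T - 4) = (-1 + T)*(-4 + T))
(-73/(Y + 142) + K(-15))**2 = (-73/(219 + 142) + (4 + (-15)**2 - 5*(-15)))**2 = (-73/361 + (4 + 225 + 75))**2 = (-73*1/361 + 304)**2 = (-73/361 + 304)**2 = (109671/361)**2 = 12027728241/130321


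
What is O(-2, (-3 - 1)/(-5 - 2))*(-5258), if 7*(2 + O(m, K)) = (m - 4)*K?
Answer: 641476/49 ≈ 13091.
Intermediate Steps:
O(m, K) = -2 + K*(-4 + m)/7 (O(m, K) = -2 + ((m - 4)*K)/7 = -2 + ((-4 + m)*K)/7 = -2 + (K*(-4 + m))/7 = -2 + K*(-4 + m)/7)
O(-2, (-3 - 1)/(-5 - 2))*(-5258) = (-2 - 4*(-3 - 1)/(7*(-5 - 2)) + (1/7)*((-3 - 1)/(-5 - 2))*(-2))*(-5258) = (-2 - (-16)/(7*(-7)) + (1/7)*(-4/(-7))*(-2))*(-5258) = (-2 - (-16)*(-1)/(7*7) + (1/7)*(-4*(-1/7))*(-2))*(-5258) = (-2 - 4/7*4/7 + (1/7)*(4/7)*(-2))*(-5258) = (-2 - 16/49 - 8/49)*(-5258) = -122/49*(-5258) = 641476/49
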